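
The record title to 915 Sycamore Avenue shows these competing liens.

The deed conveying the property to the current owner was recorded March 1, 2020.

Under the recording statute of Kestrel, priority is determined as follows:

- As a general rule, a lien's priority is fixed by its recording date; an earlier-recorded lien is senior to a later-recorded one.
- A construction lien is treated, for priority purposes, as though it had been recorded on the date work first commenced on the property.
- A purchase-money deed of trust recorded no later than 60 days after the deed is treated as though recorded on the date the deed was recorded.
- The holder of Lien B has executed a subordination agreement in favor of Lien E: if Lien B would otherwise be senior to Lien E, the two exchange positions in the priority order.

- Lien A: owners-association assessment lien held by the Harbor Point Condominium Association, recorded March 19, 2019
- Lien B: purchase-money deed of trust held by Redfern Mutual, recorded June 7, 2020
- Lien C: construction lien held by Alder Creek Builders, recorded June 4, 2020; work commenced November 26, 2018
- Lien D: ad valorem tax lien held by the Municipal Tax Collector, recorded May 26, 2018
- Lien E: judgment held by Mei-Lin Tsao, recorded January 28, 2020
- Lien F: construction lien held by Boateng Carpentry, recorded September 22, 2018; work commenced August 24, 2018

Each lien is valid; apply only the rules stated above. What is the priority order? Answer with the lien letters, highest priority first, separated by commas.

First, effective dates: B was recorded 98 days after the deed — beyond 60 days — so no relation-back applies; C relates back to November 26, 2018 (work commenced); F's effective date is August 24, 2018, when work began.
Ordering by effective date: D (May 26, 2018), F (August 24, 2018), C (November 26, 2018), A (March 19, 2019), E (January 28, 2020), B (June 7, 2020).
B already ranks below E; the subordination has no effect.

D, F, C, A, E, B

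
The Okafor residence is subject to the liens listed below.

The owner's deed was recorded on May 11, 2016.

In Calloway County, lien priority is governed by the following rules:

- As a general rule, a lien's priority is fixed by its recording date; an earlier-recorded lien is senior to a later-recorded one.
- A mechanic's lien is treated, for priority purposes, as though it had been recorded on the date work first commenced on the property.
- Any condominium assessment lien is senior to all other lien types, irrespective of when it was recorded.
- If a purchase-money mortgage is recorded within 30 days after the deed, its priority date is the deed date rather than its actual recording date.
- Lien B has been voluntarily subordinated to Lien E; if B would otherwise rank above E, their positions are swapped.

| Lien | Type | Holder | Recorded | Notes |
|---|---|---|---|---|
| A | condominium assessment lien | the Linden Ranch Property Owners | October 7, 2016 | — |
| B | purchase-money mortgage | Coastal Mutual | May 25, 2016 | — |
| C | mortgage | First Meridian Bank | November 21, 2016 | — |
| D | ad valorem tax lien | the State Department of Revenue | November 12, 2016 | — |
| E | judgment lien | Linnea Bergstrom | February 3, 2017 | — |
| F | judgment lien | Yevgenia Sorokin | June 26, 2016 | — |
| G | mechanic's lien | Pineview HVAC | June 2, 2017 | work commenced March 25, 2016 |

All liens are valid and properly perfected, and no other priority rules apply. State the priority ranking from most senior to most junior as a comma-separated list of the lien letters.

A, G, E, F, D, C, B

Effective dates after the stated exceptions: B relates back to the deed date May 11, 2016; G's effective date is March 25, 2016, when work began.
As a condominium assessment lien, A is senior to every other lien.
The other liens, earliest effective date first: G (March 25, 2016), B (May 11, 2016), F (June 26, 2016), D (November 12, 2016), C (November 21, 2016), E (February 3, 2017).
B would otherwise be senior to E, so under the subordination agreement B and E exchange positions.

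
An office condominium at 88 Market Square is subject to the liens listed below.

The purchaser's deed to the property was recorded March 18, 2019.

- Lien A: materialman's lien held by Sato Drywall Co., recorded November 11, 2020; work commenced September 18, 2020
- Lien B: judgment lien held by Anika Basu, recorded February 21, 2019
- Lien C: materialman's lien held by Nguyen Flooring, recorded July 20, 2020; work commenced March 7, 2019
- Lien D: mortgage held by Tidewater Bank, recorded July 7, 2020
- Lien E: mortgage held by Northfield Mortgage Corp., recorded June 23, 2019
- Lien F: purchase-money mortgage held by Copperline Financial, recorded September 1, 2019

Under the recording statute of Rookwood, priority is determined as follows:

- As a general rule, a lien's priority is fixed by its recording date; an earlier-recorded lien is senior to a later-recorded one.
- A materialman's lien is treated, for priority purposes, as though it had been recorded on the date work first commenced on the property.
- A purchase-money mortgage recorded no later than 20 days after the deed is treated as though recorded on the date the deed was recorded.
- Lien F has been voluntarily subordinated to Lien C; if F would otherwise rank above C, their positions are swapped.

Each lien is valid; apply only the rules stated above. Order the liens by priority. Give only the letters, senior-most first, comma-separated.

Effective dates: A's effective date is September 18, 2020, when work began; C is treated as recorded March 7, 2019, the work-commencement date; F was recorded 167 days after the deed, outside the 20-day window, so it keeps its recording date.
By effective date, earliest first: B (February 21, 2019), C (March 7, 2019), E (June 23, 2019), F (September 1, 2019), D (July 7, 2020), A (September 18, 2020).
F already ranks below C; the subordination has no effect.

B, C, E, F, D, A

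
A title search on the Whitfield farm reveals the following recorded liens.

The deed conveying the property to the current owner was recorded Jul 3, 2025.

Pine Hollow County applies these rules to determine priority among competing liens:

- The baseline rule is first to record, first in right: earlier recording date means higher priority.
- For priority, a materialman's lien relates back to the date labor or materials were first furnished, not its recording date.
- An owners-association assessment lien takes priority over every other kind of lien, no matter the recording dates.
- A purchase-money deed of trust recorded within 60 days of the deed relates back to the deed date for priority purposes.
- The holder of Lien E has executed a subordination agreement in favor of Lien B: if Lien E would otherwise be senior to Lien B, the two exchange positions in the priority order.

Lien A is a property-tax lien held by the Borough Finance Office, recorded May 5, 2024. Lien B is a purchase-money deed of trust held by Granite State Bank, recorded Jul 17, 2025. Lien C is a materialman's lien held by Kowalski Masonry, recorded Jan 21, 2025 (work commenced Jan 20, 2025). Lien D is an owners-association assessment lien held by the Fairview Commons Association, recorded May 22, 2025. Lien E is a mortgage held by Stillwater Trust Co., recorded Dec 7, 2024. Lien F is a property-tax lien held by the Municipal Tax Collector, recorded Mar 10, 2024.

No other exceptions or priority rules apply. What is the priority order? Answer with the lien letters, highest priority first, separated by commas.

Effective dates after the stated exceptions: B's effective date is the deed date, Jul 3, 2025; C is treated as recorded Jan 20, 2025, the work-commencement date.
D, as an owners-association assessment lien, has superpriority and ranks first.
Ordering the rest by effective date: F (Mar 10, 2024), A (May 5, 2024), E (Dec 7, 2024), C (Jan 20, 2025), B (Jul 3, 2025).
E would otherwise be senior to B, so under the subordination agreement E and B exchange positions.

D, F, A, B, C, E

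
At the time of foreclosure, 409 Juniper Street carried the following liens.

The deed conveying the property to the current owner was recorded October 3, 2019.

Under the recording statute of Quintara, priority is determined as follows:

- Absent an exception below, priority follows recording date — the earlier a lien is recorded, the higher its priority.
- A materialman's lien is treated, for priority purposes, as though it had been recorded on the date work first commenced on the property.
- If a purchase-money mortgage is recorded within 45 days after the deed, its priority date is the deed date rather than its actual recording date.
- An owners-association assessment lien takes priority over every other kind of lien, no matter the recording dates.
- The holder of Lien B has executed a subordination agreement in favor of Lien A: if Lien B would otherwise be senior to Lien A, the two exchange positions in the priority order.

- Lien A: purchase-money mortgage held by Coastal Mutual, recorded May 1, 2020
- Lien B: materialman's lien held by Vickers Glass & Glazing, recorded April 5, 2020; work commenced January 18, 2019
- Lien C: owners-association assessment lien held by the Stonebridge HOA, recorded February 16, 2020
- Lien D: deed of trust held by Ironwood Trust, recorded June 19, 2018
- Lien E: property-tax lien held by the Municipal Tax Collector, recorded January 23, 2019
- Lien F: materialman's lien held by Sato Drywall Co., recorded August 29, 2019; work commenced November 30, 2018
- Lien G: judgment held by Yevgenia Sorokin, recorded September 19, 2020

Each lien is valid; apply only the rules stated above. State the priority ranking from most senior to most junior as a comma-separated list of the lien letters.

Effective dates: A missed the 45-day window (211 days after the deed), so its recording date stands; B is treated as recorded January 18, 2019, the work-commencement date; F's effective date is November 30, 2018, when work began.
C, as an owners-association assessment lien, has superpriority and ranks first.
Ordering the rest by effective date: D (June 19, 2018), F (November 30, 2018), B (January 18, 2019), E (January 23, 2019), A (May 1, 2020), G (September 19, 2020).
B is senior to A before the subordination, so the two trade places.

C, D, F, A, E, B, G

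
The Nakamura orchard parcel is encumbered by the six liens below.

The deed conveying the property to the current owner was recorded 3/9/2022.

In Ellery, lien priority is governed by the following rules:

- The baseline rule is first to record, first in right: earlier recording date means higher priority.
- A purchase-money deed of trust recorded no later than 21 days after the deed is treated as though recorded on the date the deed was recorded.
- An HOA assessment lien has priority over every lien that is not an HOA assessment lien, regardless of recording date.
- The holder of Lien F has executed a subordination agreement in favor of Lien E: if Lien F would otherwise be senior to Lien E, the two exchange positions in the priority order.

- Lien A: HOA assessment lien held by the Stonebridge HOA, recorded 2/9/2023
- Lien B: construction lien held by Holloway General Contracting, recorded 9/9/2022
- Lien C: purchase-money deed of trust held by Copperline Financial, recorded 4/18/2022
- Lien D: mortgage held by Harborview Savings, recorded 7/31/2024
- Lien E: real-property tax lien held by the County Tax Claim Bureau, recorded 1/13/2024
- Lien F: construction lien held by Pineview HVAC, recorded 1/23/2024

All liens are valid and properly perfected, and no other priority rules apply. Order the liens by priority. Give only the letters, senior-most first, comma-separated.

A, C, B, E, F, D

Effective dates after the stated exceptions: C missed the 21-day window (40 days after the deed), so its recording date stands.
A, as an HOA assessment lien, has superpriority and ranks first.
Remaining liens by effective date: C (4/18/2022), B (9/9/2022), E (1/13/2024), F (1/23/2024), D (7/31/2024).
F already ranks below E; the subordination has no effect.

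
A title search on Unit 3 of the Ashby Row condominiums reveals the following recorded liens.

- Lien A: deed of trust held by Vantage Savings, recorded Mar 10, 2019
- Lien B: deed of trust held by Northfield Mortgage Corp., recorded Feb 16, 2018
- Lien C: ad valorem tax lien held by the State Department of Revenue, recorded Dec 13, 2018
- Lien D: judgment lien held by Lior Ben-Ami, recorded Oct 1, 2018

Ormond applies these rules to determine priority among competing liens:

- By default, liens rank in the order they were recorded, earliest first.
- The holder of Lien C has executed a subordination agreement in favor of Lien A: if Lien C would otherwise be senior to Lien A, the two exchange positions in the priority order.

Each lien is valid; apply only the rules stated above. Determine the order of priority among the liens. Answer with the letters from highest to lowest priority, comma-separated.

By effective date: B (Feb 16, 2018), D (Oct 1, 2018), C (Dec 13, 2018), A (Mar 10, 2019).
The subordination applies — C was senior to A — so C and A swap.

B, D, A, C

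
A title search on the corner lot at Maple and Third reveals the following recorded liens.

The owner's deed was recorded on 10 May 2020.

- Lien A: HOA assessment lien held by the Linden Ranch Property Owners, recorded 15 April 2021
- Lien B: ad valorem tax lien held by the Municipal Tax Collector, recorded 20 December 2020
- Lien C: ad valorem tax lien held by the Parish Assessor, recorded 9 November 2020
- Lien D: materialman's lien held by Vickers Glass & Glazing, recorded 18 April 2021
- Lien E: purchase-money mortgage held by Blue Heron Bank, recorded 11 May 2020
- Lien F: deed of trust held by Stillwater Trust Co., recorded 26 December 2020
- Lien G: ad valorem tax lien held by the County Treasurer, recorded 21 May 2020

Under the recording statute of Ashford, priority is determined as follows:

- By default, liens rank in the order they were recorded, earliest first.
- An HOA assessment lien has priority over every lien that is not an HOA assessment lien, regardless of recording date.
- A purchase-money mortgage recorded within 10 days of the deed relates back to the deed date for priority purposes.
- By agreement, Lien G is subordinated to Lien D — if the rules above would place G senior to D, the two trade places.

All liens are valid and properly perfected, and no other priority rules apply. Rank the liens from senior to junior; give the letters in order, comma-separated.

A, E, D, C, B, F, G

Adjusting effective dates: E's effective date is the deed date, 10 May 2020.
A is an HOA assessment lien and takes priority over every other lien.
The other liens, earliest effective date first: E (10 May 2020), G (21 May 2020), C (9 November 2020), B (20 December 2020), F (26 December 2020), D (18 April 2021).
G is senior to D before the subordination, so the two trade places.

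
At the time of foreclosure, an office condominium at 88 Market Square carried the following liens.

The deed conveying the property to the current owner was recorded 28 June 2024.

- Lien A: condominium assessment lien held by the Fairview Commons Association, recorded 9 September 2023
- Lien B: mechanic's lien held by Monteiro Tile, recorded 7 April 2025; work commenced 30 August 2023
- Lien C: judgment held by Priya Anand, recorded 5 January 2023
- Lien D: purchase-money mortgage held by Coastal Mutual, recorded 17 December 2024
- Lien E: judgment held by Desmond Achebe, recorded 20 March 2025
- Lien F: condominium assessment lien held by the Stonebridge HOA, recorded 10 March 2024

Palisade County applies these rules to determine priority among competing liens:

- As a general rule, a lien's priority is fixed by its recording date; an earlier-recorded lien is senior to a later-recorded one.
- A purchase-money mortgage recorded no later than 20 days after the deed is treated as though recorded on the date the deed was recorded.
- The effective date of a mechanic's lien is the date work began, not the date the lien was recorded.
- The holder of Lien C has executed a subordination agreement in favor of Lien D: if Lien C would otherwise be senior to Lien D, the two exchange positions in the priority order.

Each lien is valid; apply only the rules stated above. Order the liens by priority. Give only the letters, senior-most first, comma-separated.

D, B, A, F, C, E

Adjusting effective dates: B's effective date is 30 August 2023, when work began; D was recorded 172 days after the deed, outside the 20-day window, so it keeps its recording date.
Sorted by effective date: C (5 January 2023), B (30 August 2023), A (9 September 2023), F (10 March 2024), D (17 December 2024), E (20 March 2025).
The subordination applies — C was senior to D — so C and D swap.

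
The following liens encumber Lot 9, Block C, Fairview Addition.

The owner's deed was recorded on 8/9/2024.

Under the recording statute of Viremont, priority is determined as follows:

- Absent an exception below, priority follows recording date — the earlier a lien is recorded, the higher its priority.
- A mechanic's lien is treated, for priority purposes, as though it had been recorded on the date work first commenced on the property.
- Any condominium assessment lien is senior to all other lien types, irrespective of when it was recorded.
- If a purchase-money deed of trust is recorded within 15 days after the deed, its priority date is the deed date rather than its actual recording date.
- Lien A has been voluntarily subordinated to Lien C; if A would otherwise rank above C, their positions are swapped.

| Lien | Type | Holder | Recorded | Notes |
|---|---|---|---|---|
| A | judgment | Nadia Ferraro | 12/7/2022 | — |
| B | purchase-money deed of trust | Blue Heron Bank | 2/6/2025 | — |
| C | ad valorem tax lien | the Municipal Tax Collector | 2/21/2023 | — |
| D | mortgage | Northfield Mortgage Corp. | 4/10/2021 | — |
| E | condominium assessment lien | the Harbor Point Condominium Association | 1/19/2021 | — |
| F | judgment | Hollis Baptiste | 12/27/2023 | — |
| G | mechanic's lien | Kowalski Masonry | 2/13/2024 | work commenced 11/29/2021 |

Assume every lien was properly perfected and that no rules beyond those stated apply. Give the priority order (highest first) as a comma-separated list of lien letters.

Effective dates: B was recorded 181 days after the deed, outside the 15-day window, so it keeps its recording date; G is treated as recorded 11/29/2021, the work-commencement date.
E, as a condominium assessment lien, has superpriority and ranks first.
Remaining liens by effective date: D (4/10/2021), G (11/29/2021), A (12/7/2022), C (2/21/2023), F (12/27/2023), B (2/6/2025).
A would otherwise be senior to C, so under the subordination agreement A and C exchange positions.

E, D, G, C, A, F, B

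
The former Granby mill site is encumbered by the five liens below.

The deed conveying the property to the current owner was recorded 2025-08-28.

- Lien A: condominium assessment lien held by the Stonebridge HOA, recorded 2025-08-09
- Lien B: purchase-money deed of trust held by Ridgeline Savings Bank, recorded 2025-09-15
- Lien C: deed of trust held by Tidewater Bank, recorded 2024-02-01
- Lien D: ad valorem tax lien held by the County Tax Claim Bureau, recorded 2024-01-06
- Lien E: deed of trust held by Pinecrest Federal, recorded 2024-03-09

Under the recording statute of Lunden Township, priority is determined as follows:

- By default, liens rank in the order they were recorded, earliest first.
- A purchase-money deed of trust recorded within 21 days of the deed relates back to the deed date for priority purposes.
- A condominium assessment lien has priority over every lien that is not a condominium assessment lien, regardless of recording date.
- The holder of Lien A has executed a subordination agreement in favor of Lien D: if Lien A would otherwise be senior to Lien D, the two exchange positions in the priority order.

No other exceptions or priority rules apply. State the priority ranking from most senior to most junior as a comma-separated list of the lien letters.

D, A, C, E, B

First, effective dates: B was recorded within the 21-day window, so its effective date is the deed date 2025-08-28.
A is a condominium assessment lien, so it outranks all other liens regardless of date.
The other liens, earliest effective date first: D (2024-01-06), C (2024-02-01), E (2024-03-09), B (2025-08-28).
A would otherwise be senior to D, so under the subordination agreement A and D exchange positions.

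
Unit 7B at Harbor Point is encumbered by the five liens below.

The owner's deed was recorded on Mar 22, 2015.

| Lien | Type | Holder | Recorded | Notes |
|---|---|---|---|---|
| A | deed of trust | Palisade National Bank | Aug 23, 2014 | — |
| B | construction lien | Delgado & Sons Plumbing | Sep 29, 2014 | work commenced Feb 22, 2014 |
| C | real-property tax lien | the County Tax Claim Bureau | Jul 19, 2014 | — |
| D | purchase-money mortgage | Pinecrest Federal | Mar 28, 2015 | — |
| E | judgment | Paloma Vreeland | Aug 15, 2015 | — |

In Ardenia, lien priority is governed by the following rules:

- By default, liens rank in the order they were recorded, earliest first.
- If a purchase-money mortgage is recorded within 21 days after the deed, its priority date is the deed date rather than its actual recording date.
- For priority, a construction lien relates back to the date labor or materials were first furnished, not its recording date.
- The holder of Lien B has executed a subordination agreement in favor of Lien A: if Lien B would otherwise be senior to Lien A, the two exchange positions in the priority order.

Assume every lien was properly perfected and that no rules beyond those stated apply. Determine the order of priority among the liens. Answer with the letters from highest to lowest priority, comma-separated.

First, effective dates: B relates back to Feb 22, 2014 (work commenced); D's effective date is the deed date, Mar 22, 2015.
Sorted by effective date: B (Feb 22, 2014), C (Jul 19, 2014), A (Aug 23, 2014), D (Mar 22, 2015), E (Aug 15, 2015).
B is senior to A before the subordination, so the two trade places.

A, C, B, D, E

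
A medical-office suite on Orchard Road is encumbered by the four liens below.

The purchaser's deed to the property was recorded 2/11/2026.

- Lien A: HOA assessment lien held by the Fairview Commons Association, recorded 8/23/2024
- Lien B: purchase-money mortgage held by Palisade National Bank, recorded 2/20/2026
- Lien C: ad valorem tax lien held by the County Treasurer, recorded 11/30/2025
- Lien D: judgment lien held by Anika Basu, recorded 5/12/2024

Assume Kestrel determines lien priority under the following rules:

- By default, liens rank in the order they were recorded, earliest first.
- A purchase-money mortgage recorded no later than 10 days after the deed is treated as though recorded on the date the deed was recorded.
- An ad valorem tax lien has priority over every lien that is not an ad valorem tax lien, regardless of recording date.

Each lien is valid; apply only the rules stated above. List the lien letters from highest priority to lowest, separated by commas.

C, D, A, B

Effective dates after the stated exceptions: B relates back to the deed date 2/11/2026.
C is an ad valorem tax lien, so it outranks all other liens regardless of date.
Ordering the rest by effective date: D (5/12/2024), A (8/23/2024), B (2/11/2026).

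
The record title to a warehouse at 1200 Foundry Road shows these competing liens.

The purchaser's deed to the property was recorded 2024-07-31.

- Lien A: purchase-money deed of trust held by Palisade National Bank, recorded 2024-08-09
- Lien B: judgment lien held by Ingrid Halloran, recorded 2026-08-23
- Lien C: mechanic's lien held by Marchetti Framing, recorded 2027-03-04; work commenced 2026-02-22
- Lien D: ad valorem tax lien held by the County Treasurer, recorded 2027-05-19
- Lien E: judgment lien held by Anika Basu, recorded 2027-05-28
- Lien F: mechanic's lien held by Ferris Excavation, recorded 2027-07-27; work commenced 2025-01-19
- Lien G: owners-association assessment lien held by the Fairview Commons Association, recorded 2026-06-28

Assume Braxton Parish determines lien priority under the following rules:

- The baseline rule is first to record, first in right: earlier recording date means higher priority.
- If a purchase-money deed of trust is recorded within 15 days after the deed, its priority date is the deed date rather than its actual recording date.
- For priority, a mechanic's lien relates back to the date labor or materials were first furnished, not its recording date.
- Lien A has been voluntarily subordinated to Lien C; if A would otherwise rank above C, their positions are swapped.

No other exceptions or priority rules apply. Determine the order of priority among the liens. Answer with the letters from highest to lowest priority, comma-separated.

First, effective dates: A was recorded within the 15-day window, so its effective date is the deed date 2024-07-31; C's effective date is 2026-02-22, when work began; F is treated as recorded 2025-01-19, the work-commencement date.
Ordering by effective date: A (2024-07-31), F (2025-01-19), C (2026-02-22), G (2026-06-28), B (2026-08-23), D (2027-05-19), E (2027-05-28).
A would otherwise be senior to C, so under the subordination agreement A and C exchange positions.

C, F, A, G, B, D, E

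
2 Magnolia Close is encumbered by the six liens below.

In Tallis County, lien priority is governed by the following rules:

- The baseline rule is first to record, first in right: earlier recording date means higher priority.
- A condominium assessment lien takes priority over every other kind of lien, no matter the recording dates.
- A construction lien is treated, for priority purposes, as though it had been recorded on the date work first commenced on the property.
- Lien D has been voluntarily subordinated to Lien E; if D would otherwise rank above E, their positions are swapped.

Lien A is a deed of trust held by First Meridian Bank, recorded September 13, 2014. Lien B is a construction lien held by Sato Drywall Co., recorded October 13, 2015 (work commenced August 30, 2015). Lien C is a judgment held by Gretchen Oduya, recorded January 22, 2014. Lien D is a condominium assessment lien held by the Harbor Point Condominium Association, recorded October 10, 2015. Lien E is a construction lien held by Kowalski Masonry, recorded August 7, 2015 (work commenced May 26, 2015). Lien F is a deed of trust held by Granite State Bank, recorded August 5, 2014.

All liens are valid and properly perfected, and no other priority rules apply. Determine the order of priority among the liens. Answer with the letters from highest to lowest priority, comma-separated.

E, C, F, A, D, B

Adjusting effective dates: B relates back to August 30, 2015 (work commenced); E's effective date is May 26, 2015, when work began.
D, as a condominium assessment lien, has superpriority and ranks first.
Among the remaining liens, by effective date: C (January 22, 2014), F (August 5, 2014), A (September 13, 2014), E (May 26, 2015), B (August 30, 2015).
D is senior to E before the subordination, so the two trade places.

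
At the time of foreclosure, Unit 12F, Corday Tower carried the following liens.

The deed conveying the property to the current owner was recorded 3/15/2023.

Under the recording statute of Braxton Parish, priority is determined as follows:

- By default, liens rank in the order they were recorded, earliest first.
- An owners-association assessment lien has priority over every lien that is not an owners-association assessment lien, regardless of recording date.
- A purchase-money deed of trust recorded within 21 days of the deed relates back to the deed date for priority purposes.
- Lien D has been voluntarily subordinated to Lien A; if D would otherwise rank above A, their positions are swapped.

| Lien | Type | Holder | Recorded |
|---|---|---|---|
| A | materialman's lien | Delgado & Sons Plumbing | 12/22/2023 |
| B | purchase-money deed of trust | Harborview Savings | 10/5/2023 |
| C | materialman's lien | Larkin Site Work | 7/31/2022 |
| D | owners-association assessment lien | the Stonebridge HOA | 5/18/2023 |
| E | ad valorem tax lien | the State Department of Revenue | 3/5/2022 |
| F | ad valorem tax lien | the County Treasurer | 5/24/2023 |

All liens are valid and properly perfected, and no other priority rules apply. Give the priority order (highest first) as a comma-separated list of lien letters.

First, effective dates: B missed the 21-day window (204 days after the deed), so its recording date stands.
As an owners-association assessment lien, D is senior to every other lien.
Remaining liens by effective date: E (3/5/2022), C (7/31/2022), F (5/24/2023), B (10/5/2023), A (12/22/2023).
The subordination applies — D was senior to A — so D and A swap.

A, E, C, F, B, D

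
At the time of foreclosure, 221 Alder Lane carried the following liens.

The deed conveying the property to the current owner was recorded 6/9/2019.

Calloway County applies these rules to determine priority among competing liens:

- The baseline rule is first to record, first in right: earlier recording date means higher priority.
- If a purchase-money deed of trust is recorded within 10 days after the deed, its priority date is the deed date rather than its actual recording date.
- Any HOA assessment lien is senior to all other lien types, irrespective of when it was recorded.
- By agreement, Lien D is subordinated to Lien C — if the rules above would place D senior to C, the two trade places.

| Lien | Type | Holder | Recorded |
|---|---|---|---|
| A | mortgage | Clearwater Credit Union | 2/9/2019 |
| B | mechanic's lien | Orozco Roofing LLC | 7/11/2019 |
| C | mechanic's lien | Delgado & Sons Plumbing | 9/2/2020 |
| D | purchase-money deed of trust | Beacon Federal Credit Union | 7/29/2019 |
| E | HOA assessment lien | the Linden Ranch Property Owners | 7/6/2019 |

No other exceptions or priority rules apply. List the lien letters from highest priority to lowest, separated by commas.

Effective dates: D was recorded 50 days after the deed, outside the 10-day window, so it keeps its recording date.
E is an HOA assessment lien, so it outranks all other liens regardless of date.
Ordering the rest by effective date: A (2/9/2019), B (7/11/2019), D (7/29/2019), C (9/2/2020).
The subordination applies — D was senior to C — so D and C swap.

E, A, B, C, D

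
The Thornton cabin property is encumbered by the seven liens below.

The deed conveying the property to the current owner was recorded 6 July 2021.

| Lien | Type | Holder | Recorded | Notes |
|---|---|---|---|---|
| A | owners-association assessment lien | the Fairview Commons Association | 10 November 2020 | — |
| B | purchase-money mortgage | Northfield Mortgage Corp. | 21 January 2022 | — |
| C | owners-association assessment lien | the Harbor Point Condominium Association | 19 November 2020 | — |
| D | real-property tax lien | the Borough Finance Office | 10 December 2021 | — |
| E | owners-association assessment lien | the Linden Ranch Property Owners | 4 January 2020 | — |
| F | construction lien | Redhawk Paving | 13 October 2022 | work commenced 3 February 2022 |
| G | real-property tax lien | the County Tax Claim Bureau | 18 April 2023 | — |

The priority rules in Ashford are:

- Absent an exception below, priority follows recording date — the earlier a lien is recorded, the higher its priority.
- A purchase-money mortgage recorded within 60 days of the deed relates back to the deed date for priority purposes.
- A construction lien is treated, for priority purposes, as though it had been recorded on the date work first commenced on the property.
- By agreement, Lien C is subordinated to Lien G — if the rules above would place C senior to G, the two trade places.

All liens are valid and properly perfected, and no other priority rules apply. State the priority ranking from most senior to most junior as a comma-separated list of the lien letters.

Effective dates: B was recorded 199 days after the deed, outside the 60-day window, so it keeps its recording date; F's effective date is 3 February 2022, when work began.
By effective date, earliest first: E (4 January 2020), A (10 November 2020), C (19 November 2020), D (10 December 2021), B (21 January 2022), F (3 February 2022), G (18 April 2023).
Because C would otherwise rank above G, the subordination swaps them.

E, A, G, D, B, F, C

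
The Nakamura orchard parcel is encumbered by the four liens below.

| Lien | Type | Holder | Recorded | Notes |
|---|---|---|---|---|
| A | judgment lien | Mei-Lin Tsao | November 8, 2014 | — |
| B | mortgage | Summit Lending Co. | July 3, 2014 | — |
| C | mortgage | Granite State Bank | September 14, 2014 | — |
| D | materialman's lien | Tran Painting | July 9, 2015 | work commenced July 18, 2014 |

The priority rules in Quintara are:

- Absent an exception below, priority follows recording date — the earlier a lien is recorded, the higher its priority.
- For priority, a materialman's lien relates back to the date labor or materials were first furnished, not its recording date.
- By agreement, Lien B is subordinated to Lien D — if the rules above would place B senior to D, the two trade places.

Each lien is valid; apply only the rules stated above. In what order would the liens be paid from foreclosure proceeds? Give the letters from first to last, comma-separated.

D, B, C, A

Adjusting effective dates: D is treated as recorded July 18, 2014, the work-commencement date.
By effective date, earliest first: B (July 3, 2014), D (July 18, 2014), C (September 14, 2014), A (November 8, 2014).
B is senior to D before the subordination, so the two trade places.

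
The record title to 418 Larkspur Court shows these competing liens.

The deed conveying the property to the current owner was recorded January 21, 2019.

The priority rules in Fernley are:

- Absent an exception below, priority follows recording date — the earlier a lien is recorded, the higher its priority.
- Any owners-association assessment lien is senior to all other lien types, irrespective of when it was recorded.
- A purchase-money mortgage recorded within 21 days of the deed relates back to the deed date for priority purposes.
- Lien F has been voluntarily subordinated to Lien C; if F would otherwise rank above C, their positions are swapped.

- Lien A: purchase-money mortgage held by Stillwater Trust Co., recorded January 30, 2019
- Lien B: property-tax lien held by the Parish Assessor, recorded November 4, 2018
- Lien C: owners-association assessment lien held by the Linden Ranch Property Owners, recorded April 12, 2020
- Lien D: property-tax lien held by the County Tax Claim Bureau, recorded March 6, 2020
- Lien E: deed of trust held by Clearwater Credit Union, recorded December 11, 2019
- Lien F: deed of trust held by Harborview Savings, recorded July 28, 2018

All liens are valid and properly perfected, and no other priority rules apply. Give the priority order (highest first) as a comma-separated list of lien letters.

C, F, B, A, E, D

First, effective dates: A was recorded within the 21-day window, so its effective date is the deed date January 21, 2019.
C is an owners-association assessment lien and takes priority over every other lien.
The other liens, earliest effective date first: F (July 28, 2018), B (November 4, 2018), A (January 21, 2019), E (December 11, 2019), D (March 6, 2020).
F is already junior to C, so the subordination agreement changes nothing.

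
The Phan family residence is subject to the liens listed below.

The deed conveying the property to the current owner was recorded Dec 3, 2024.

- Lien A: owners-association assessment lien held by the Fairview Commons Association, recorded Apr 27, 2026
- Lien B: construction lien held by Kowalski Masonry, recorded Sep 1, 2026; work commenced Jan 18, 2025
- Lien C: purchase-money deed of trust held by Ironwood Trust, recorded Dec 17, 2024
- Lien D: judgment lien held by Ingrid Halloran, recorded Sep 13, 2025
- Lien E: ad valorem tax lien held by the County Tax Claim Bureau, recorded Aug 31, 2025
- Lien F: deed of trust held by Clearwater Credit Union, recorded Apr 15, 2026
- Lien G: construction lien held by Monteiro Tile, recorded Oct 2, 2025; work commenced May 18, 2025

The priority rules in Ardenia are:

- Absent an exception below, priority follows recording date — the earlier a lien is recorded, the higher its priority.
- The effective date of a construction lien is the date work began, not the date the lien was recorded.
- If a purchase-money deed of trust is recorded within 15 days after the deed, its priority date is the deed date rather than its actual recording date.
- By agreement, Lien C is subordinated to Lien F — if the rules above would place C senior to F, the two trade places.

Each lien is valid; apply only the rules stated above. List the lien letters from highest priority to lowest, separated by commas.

Effective dates: B is treated as recorded Jan 18, 2025, the work-commencement date; C relates back to the deed date Dec 3, 2024; G relates back to May 18, 2025 (work commenced).
By effective date: C (Dec 3, 2024), B (Jan 18, 2025), G (May 18, 2025), E (Aug 31, 2025), D (Sep 13, 2025), F (Apr 15, 2026), A (Apr 27, 2026).
C is senior to F before the subordination, so the two trade places.

F, B, G, E, D, C, A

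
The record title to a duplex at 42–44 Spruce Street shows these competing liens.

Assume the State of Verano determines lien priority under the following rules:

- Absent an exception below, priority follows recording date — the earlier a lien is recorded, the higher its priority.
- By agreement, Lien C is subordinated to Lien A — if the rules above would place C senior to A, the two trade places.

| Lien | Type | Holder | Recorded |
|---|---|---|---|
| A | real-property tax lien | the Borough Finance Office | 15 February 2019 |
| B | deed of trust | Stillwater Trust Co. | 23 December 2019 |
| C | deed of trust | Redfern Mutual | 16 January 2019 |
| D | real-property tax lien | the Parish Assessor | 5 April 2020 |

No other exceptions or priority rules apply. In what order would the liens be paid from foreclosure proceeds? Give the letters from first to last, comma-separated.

A, C, B, D

Ordering by effective date: C (16 January 2019), A (15 February 2019), B (23 December 2019), D (5 April 2020).
C would otherwise be senior to A, so under the subordination agreement C and A exchange positions.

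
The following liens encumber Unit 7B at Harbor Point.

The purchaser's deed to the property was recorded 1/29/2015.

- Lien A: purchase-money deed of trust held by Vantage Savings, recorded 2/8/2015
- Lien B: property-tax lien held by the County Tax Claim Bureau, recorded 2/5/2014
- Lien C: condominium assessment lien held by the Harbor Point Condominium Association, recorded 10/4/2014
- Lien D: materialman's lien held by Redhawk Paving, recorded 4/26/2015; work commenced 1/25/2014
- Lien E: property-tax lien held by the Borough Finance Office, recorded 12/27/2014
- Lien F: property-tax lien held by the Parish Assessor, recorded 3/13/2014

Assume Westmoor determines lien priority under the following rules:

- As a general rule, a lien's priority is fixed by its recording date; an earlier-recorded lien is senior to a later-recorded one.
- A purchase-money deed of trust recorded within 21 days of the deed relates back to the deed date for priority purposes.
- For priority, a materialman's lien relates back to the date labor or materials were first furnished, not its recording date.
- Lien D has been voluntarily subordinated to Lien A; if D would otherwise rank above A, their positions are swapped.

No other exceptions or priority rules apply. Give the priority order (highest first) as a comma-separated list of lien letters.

A, B, F, C, E, D

First, effective dates: A's effective date is the deed date, 1/29/2015; D is treated as recorded 1/25/2014, the work-commencement date.
Sorted by effective date: D (1/25/2014), B (2/5/2014), F (3/13/2014), C (10/4/2014), E (12/27/2014), A (1/29/2015).
The subordination applies — D was senior to A — so D and A swap.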